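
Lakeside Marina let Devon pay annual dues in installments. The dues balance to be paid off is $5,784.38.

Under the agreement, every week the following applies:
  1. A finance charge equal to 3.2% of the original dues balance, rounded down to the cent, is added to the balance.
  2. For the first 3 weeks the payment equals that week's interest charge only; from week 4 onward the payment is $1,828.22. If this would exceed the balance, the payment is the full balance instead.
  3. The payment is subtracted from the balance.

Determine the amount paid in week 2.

Week 1: opening $5,784.38; interest $185.10 → $5,969.48; payment $185.10; balance $5,784.38
Week 2: opening $5,784.38; interest $185.10 → $5,969.48; payment $185.10; balance $5,784.38

$185.10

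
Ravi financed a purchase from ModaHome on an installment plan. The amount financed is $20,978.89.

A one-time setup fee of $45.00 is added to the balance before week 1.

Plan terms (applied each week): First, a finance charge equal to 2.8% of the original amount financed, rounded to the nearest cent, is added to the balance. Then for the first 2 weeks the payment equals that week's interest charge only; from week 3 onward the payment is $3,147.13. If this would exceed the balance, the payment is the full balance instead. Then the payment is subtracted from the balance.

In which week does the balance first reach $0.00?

# | Opening | Interest | Payment | End bal
1 | $21,023.89 | $587.41 | $587.41 | $21,023.89
2 | $21,023.89 | $587.41 | $587.41 | $21,023.89
3 | $21,023.89 | $587.41 | $3,147.13 | $18,464.17
4 | $18,464.17 | $587.41 | $3,147.13 | $15,904.45
5 | $15,904.45 | $587.41 | $3,147.13 | $13,344.73
6 | $13,344.73 | $587.41 | $3,147.13 | $10,785.01
7 | $10,785.01 | $587.41 | $3,147.13 | $8,225.29
8 | $8,225.29 | $587.41 | $3,147.13 | $5,665.57
9 | $5,665.57 | $587.41 | $3,147.13 | $3,105.85
10 | $3,105.85 | $587.41 | $3,147.13 | $546.13
11 | $546.13 | $587.41 | $1,133.54 | $0.00
Balance reaches $0.00 in week 11.

11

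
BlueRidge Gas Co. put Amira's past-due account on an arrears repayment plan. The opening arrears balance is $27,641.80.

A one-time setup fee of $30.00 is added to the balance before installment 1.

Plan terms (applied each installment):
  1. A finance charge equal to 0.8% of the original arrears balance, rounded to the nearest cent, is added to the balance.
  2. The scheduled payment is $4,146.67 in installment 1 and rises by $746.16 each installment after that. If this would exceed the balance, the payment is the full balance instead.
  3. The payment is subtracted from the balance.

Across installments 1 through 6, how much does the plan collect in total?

$28,998.58

Installment 1: opening $27,671.80; interest $221.13 → $27,892.93; payment $4,146.67; balance $23,746.26
Installment 2: opening $23,746.26; interest $221.13 → $23,967.39; payment $4,892.83; balance $19,074.56
Installment 3: opening $19,074.56; interest $221.13 → $19,295.69; payment $5,638.99; balance $13,656.70
Installment 4: opening $13,656.70; interest $221.13 → $13,877.83; payment $6,385.15; balance $7,492.68
Installment 5: opening $7,492.68; interest $221.13 → $7,713.81; payment $7,131.31; balance $582.50
Installment 6: opening $582.50; interest $221.13 → $803.63; payment $803.63; balance $0.00
Total paid: $28,998.58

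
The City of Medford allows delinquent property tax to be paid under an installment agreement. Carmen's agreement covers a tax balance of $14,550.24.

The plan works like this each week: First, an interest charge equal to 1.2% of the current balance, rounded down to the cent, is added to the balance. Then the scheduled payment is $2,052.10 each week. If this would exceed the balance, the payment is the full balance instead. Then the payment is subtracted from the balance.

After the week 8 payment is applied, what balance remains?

Week 1: opening $14,550.24; interest $174.60 → $14,724.84; payment $2,052.10; balance $12,672.74
Week 2: opening $12,672.74; interest $152.07 → $12,824.81; payment $2,052.10; balance $10,772.71
Week 3: opening $10,772.71; interest $129.27 → $10,901.98; payment $2,052.10; balance $8,849.88
Week 4: opening $8,849.88; interest $106.19 → $8,956.07; payment $2,052.10; balance $6,903.97
Week 5: opening $6,903.97; interest $82.84 → $6,986.81; payment $2,052.10; balance $4,934.71
Week 6: opening $4,934.71; interest $59.21 → $4,993.92; payment $2,052.10; balance $2,941.82
Week 7: opening $2,941.82; interest $35.30 → $2,977.12; payment $2,052.10; balance $925.02
Week 8: opening $925.02; interest $11.10 → $936.12; payment $936.12; balance $0.00

$0.00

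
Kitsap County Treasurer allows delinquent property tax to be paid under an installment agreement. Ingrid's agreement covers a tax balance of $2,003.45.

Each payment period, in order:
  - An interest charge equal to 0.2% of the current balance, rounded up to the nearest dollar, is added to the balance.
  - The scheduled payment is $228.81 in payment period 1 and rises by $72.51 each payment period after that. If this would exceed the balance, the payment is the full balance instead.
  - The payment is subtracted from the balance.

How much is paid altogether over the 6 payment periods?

Payment period 1: $2,003.45 +$5.00 interest = $2,008.45; pay $228.81 → $1,779.64
Payment period 2: $1,779.64 +$4.00 interest = $1,783.64; pay $301.32 → $1,482.32
Payment period 3: $1,482.32 +$3.00 interest = $1,485.32; pay $373.83 → $1,111.49
Payment period 4: $1,111.49 +$3.00 interest = $1,114.49; pay $446.34 → $668.15
Payment period 5: $668.15 +$2.00 interest = $670.15; pay $518.85 → $151.30
Payment period 6: $151.30 +$1.00 interest = $152.30; pay $152.30 → $0.00
Total paid: $2,021.45

$2,021.45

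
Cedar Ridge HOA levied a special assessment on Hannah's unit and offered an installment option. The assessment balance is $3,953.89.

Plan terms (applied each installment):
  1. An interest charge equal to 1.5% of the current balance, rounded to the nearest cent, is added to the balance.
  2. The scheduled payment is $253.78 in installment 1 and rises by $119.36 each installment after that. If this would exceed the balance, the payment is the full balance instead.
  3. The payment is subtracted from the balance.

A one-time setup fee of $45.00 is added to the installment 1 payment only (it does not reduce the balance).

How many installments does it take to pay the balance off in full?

# | Opening | Interest | Payment | Fee | End bal
1 | $3,953.89 | $59.31 | $253.78 | $45.00 | $3,759.42
2 | $3,759.42 | $56.39 | $373.14 | — | $3,442.67
3 | $3,442.67 | $51.64 | $492.50 | — | $3,001.81
4 | $3,001.81 | $45.03 | $611.86 | — | $2,434.98
5 | $2,434.98 | $36.52 | $731.22 | — | $1,740.28
6 | $1,740.28 | $26.10 | $850.58 | — | $915.80
7 | $915.80 | $13.74 | $929.54 | — | $0.00
Balance reaches $0.00 in installment 7.

7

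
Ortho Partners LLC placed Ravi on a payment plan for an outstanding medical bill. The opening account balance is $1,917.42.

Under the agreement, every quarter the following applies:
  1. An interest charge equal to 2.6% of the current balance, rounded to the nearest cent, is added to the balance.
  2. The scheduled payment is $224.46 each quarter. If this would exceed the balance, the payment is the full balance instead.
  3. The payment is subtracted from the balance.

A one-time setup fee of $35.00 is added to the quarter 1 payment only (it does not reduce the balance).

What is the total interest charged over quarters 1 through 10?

$279.41

Quarter 1: opening $1,917.42; interest $49.85 → $1,967.27; payment $224.46 (+ $35.00 fee); balance $1,742.81
Quarter 2: opening $1,742.81; interest $45.31 → $1,788.12; payment $224.46; balance $1,563.66
Quarter 3: opening $1,563.66; interest $40.66 → $1,604.32; payment $224.46; balance $1,379.86
Quarter 4: opening $1,379.86; interest $35.88 → $1,415.74; payment $224.46; balance $1,191.28
Quarter 5: opening $1,191.28; interest $30.97 → $1,222.25; payment $224.46; balance $997.79
Quarter 6: opening $997.79; interest $25.94 → $1,023.73; payment $224.46; balance $799.27
Quarter 7: opening $799.27; interest $20.78 → $820.05; payment $224.46; balance $595.59
Quarter 8: opening $595.59; interest $15.49 → $611.08; payment $224.46; balance $386.62
Quarter 9: opening $386.62; interest $10.05 → $396.67; payment $224.46; balance $172.21
Quarter 10: opening $172.21; interest $4.48 → $176.69; payment $176.69; balance $0.00
Total interest: $49.85 + $45.31 + $40.66 + $35.88 + $30.97 + $25.94 + $20.78 + $15.49 + $10.05 + $4.48 = $279.41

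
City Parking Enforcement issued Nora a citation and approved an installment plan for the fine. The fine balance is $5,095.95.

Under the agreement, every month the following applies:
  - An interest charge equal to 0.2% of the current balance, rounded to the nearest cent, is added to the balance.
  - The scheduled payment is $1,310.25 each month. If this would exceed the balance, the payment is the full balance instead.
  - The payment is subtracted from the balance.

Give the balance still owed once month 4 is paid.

$0.00

# | Opening | Interest | Payment | End bal
1 | $5,095.95 | $10.19 | $1,310.25 | $3,795.89
2 | $3,795.89 | $7.59 | $1,310.25 | $2,493.23
3 | $2,493.23 | $4.99 | $1,310.25 | $1,187.97
4 | $1,187.97 | $2.38 | $1,190.35 | $0.00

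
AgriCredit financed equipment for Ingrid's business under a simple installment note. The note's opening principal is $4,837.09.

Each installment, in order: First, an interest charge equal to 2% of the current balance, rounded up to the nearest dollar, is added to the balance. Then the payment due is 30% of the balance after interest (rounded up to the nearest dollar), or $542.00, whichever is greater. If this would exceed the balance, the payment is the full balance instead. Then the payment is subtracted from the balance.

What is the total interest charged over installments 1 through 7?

$299.00

Installment 1: opening $4,837.09; interest $97.00 → $4,934.09; payment $1,481.00; balance $3,453.09
Installment 2: opening $3,453.09; interest $70.00 → $3,523.09; payment $1,057.00; balance $2,466.09
Installment 3: opening $2,466.09; interest $50.00 → $2,516.09; payment $755.00; balance $1,761.09
Installment 4: opening $1,761.09; interest $36.00 → $1,797.09; payment $542.00; balance $1,255.09
Installment 5: opening $1,255.09; interest $26.00 → $1,281.09; payment $542.00; balance $739.09
Installment 6: opening $739.09; interest $15.00 → $754.09; payment $542.00; balance $212.09
Installment 7: opening $212.09; interest $5.00 → $217.09; payment $217.09; balance $0.00
Total interest: $97.00 + $70.00 + $50.00 + $36.00 + $26.00 + $15.00 + $5.00 = $299.00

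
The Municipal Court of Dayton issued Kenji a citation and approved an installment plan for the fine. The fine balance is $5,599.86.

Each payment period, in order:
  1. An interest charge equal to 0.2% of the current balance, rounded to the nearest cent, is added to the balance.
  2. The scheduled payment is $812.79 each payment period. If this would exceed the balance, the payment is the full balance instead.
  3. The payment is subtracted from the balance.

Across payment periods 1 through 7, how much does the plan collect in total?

Payment period 1: $5,599.86 +$11.20 interest = $5,611.06; pay $812.79 → $4,798.27
Payment period 2: $4,798.27 +$9.60 interest = $4,807.87; pay $812.79 → $3,995.08
Payment period 3: $3,995.08 +$7.99 interest = $4,003.07; pay $812.79 → $3,190.28
Payment period 4: $3,190.28 +$6.38 interest = $3,196.66; pay $812.79 → $2,383.87
Payment period 5: $2,383.87 +$4.77 interest = $2,388.64; pay $812.79 → $1,575.85
Payment period 6: $1,575.85 +$3.15 interest = $1,579.00; pay $812.79 → $766.21
Payment period 7: $766.21 +$1.53 interest = $767.74; pay $767.74 → $0.00
Total paid: $5,644.48

$5,644.48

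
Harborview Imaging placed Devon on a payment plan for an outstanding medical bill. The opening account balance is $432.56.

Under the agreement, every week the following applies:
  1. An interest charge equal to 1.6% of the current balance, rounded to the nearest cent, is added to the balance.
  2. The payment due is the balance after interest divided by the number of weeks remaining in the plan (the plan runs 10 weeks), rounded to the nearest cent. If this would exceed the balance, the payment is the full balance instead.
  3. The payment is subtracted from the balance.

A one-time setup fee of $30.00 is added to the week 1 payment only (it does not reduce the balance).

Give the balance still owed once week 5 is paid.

$234.14

Week 1: $432.56 +$6.92 interest = $439.48; pay $43.95 (+ $30.00 fee) → $395.53
Week 2: $395.53 +$6.33 interest = $401.86; pay $44.65 → $357.21
Week 3: $357.21 +$5.72 interest = $362.93; pay $45.37 → $317.56
Week 4: $317.56 +$5.08 interest = $322.64; pay $46.09 → $276.55
Week 5: $276.55 +$4.42 interest = $280.97; pay $46.83 → $234.14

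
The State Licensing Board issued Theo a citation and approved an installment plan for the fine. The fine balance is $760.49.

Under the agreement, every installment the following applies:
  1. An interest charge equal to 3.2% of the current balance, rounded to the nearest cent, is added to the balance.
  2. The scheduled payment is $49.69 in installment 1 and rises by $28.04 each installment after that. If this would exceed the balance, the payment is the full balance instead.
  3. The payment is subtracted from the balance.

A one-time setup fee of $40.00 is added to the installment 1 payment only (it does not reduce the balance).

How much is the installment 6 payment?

Installment 1: opening $760.49; interest $24.34 → $784.83; payment $49.69 (+ $40.00 fee); balance $735.14
Installment 2: opening $735.14; interest $23.52 → $758.66; payment $77.73; balance $680.93
Installment 3: opening $680.93; interest $21.79 → $702.72; payment $105.77; balance $596.95
Installment 4: opening $596.95; interest $19.10 → $616.05; payment $133.81; balance $482.24
Installment 5: opening $482.24; interest $15.43 → $497.67; payment $161.85; balance $335.82
Installment 6: opening $335.82; interest $10.75 → $346.57; payment $189.89; balance $156.68

$189.89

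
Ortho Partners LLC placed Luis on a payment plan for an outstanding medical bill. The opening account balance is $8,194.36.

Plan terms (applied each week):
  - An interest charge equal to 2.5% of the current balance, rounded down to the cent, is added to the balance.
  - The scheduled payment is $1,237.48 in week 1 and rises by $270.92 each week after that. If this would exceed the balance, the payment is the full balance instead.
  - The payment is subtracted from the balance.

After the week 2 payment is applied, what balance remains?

$5,832.37

Week 1: opening $8,194.36; interest $204.85 → $8,399.21; payment $1,237.48; balance $7,161.73
Week 2: opening $7,161.73; interest $179.04 → $7,340.77; payment $1,508.40; balance $5,832.37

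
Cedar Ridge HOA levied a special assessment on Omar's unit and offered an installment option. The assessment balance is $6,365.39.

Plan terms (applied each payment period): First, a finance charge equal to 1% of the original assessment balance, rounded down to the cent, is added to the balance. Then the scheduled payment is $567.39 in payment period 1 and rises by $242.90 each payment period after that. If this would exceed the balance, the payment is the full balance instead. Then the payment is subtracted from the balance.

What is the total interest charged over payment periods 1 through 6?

$381.90

# | Opening | Interest | Payment | End bal
1 | $6,365.39 | $63.65 | $567.39 | $5,861.65
2 | $5,861.65 | $63.65 | $810.29 | $5,115.01
3 | $5,115.01 | $63.65 | $1,053.19 | $4,125.47
4 | $4,125.47 | $63.65 | $1,296.09 | $2,893.03
5 | $2,893.03 | $63.65 | $1,538.99 | $1,417.69
6 | $1,417.69 | $63.65 | $1,481.34 | $0.00
Total interest: $63.65 + $63.65 + $63.65 + $63.65 + $63.65 + $63.65 = $381.90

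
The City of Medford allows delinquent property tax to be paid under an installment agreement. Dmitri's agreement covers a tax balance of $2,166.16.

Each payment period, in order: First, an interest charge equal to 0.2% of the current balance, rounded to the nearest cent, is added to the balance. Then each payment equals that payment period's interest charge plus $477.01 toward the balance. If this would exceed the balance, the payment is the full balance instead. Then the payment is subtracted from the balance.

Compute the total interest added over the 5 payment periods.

Payment period 1: opening $2,166.16; interest $4.33 → $2,170.49; payment $481.34; balance $1,689.15
Payment period 2: opening $1,689.15; interest $3.38 → $1,692.53; payment $480.39; balance $1,212.14
Payment period 3: opening $1,212.14; interest $2.42 → $1,214.56; payment $479.43; balance $735.13
Payment period 4: opening $735.13; interest $1.47 → $736.60; payment $478.48; balance $258.12
Payment period 5: opening $258.12; interest $0.52 → $258.64; payment $258.64; balance $0.00
Total interest: $4.33 + $3.38 + $2.42 + $1.47 + $0.52 = $12.12

$12.12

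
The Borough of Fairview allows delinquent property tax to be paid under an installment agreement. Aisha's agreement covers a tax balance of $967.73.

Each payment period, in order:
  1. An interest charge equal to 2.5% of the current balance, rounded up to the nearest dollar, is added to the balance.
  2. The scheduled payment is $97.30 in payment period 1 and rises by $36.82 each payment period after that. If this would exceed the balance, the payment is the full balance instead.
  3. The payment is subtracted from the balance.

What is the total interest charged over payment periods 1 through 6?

Payment period 1: $967.73 +$25.00 interest = $992.73; pay $97.30 → $895.43
Payment period 2: $895.43 +$23.00 interest = $918.43; pay $134.12 → $784.31
Payment period 3: $784.31 +$20.00 interest = $804.31; pay $170.94 → $633.37
Payment period 4: $633.37 +$16.00 interest = $649.37; pay $207.76 → $441.61
Payment period 5: $441.61 +$12.00 interest = $453.61; pay $244.58 → $209.03
Payment period 6: $209.03 +$6.00 interest = $215.03; pay $215.03 → $0.00
Total interest: $25.00 + $23.00 + $20.00 + $16.00 + $12.00 + $6.00 = $102.00

$102.00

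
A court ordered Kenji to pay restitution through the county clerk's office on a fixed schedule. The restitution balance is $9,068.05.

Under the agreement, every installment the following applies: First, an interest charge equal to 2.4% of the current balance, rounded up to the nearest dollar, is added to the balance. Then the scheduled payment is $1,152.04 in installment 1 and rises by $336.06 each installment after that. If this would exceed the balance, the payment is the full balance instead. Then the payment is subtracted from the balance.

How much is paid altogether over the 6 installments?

$9,866.05

Installment 1: $9,068.05 +$218.00 interest = $9,286.05; pay $1,152.04 → $8,134.01
Installment 2: $8,134.01 +$196.00 interest = $8,330.01; pay $1,488.10 → $6,841.91
Installment 3: $6,841.91 +$165.00 interest = $7,006.91; pay $1,824.16 → $5,182.75
Installment 4: $5,182.75 +$125.00 interest = $5,307.75; pay $2,160.22 → $3,147.53
Installment 5: $3,147.53 +$76.00 interest = $3,223.53; pay $2,496.28 → $727.25
Installment 6: $727.25 +$18.00 interest = $745.25; pay $745.25 → $0.00
Total paid: $9,866.05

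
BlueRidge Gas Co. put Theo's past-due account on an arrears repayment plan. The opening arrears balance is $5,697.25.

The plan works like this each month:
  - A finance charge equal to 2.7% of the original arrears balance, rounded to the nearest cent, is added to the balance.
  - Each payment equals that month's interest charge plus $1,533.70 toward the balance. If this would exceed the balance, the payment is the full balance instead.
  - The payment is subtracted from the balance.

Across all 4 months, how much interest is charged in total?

$615.32

# | Opening | Interest | Payment | End bal
1 | $5,697.25 | $153.83 | $1,687.53 | $4,163.55
2 | $4,163.55 | $153.83 | $1,687.53 | $2,629.85
3 | $2,629.85 | $153.83 | $1,687.53 | $1,096.15
4 | $1,096.15 | $153.83 | $1,249.98 | $0.00
Total interest: $153.83 + $153.83 + $153.83 + $153.83 = $615.32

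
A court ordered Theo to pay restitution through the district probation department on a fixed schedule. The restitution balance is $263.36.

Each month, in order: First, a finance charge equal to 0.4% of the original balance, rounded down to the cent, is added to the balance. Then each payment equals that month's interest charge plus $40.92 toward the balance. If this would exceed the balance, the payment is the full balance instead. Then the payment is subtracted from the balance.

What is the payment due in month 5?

$41.97

# | Opening | Interest | Payment | End bal
1 | $263.36 | $1.05 | $41.97 | $222.44
2 | $222.44 | $1.05 | $41.97 | $181.52
3 | $181.52 | $1.05 | $41.97 | $140.60
4 | $140.60 | $1.05 | $41.97 | $99.68
5 | $99.68 | $1.05 | $41.97 | $58.76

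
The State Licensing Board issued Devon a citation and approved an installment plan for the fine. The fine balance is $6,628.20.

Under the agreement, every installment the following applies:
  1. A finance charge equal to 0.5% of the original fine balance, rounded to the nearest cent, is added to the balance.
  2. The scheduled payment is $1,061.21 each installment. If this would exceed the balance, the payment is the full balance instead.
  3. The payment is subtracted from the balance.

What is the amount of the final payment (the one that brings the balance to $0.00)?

$492.92

Installment 1: opening $6,628.20; interest $33.14 → $6,661.34; payment $1,061.21; balance $5,600.13
Installment 2: opening $5,600.13; interest $33.14 → $5,633.27; payment $1,061.21; balance $4,572.06
Installment 3: opening $4,572.06; interest $33.14 → $4,605.20; payment $1,061.21; balance $3,543.99
Installment 4: opening $3,543.99; interest $33.14 → $3,577.13; payment $1,061.21; balance $2,515.92
Installment 5: opening $2,515.92; interest $33.14 → $2,549.06; payment $1,061.21; balance $1,487.85
Installment 6: opening $1,487.85; interest $33.14 → $1,520.99; payment $1,061.21; balance $459.78
Installment 7: opening $459.78; interest $33.14 → $492.92; payment $492.92; balance $0.00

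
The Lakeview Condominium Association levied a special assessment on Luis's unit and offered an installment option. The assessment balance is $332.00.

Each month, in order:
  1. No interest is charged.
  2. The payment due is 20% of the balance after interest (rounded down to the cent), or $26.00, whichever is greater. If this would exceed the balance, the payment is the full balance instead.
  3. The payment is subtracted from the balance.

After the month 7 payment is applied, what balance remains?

Month 1: opening $332.00; payment $66.40; balance $265.60
Month 2: opening $265.60; payment $53.12; balance $212.48
Month 3: opening $212.48; payment $42.49; balance $169.99
Month 4: opening $169.99; payment $33.99; balance $136.00
Month 5: opening $136.00; payment $27.20; balance $108.80
Month 6: opening $108.80; payment $26.00; balance $82.80
Month 7: opening $82.80; payment $26.00; balance $56.80

$56.80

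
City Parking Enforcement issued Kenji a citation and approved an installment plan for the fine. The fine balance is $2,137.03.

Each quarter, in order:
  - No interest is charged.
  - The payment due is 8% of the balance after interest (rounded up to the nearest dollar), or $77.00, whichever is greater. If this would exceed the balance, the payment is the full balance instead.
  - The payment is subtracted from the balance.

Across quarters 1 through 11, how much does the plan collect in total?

$1,290.00

Quarter 1: opening $2,137.03; payment $171.00; balance $1,966.03
Quarter 2: opening $1,966.03; payment $158.00; balance $1,808.03
Quarter 3: opening $1,808.03; payment $145.00; balance $1,663.03
Quarter 4: opening $1,663.03; payment $134.00; balance $1,529.03
Quarter 5: opening $1,529.03; payment $123.00; balance $1,406.03
Quarter 6: opening $1,406.03; payment $113.00; balance $1,293.03
Quarter 7: opening $1,293.03; payment $104.00; balance $1,189.03
Quarter 8: opening $1,189.03; payment $96.00; balance $1,093.03
Quarter 9: opening $1,093.03; payment $88.00; balance $1,005.03
Quarter 10: opening $1,005.03; payment $81.00; balance $924.03
Quarter 11: opening $924.03; payment $77.00; balance $847.03
Total paid: $1,290.00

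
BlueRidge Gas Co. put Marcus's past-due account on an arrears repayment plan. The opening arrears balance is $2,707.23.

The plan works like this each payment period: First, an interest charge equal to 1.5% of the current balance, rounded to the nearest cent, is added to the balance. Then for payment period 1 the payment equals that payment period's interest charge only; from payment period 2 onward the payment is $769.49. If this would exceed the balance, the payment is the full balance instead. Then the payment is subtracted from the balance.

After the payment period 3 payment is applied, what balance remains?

Payment period 1: opening $2,707.23; interest $40.61 → $2,747.84; payment $40.61; balance $2,707.23
Payment period 2: opening $2,707.23; interest $40.61 → $2,747.84; payment $769.49; balance $1,978.35
Payment period 3: opening $1,978.35; interest $29.68 → $2,008.03; payment $769.49; balance $1,238.54

$1,238.54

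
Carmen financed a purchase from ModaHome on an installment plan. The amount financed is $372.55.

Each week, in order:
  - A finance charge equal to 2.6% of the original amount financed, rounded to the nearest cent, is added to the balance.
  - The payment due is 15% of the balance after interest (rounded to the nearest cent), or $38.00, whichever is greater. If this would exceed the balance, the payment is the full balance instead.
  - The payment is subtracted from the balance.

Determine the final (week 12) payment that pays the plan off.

Week 1: opening $372.55; interest $9.69 → $382.24; payment $57.34; balance $324.90
Week 2: opening $324.90; interest $9.69 → $334.59; payment $50.19; balance $284.40
Week 3: opening $284.40; interest $9.69 → $294.09; payment $44.11; balance $249.98
Week 4: opening $249.98; interest $9.69 → $259.67; payment $38.95; balance $220.72
Week 5: opening $220.72; interest $9.69 → $230.41; payment $38.00; balance $192.41
Week 6: opening $192.41; interest $9.69 → $202.10; payment $38.00; balance $164.10
Week 7: opening $164.10; interest $9.69 → $173.79; payment $38.00; balance $135.79
Week 8: opening $135.79; interest $9.69 → $145.48; payment $38.00; balance $107.48
Week 9: opening $107.48; interest $9.69 → $117.17; payment $38.00; balance $79.17
Week 10: opening $79.17; interest $9.69 → $88.86; payment $38.00; balance $50.86
Week 11: opening $50.86; interest $9.69 → $60.55; payment $38.00; balance $22.55
Week 12: opening $22.55; interest $9.69 → $32.24; payment $32.24; balance $0.00

$32.24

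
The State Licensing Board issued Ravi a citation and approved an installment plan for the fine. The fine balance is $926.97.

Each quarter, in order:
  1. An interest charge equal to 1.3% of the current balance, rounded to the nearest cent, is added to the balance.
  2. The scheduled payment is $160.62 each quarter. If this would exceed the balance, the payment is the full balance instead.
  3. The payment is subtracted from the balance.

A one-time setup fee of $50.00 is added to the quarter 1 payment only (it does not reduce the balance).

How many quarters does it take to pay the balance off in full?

7

Quarter 1: $926.97 +$12.05 interest = $939.02; pay $160.62 (+ $50.00 fee) → $778.40
Quarter 2: $778.40 +$10.12 interest = $788.52; pay $160.62 → $627.90
Quarter 3: $627.90 +$8.16 interest = $636.06; pay $160.62 → $475.44
Quarter 4: $475.44 +$6.18 interest = $481.62; pay $160.62 → $321.00
Quarter 5: $321.00 +$4.17 interest = $325.17; pay $160.62 → $164.55
Quarter 6: $164.55 +$2.14 interest = $166.69; pay $160.62 → $6.07
Quarter 7: $6.07 +$0.08 interest = $6.15; pay $6.15 → $0.00
Balance reaches $0.00 in quarter 7.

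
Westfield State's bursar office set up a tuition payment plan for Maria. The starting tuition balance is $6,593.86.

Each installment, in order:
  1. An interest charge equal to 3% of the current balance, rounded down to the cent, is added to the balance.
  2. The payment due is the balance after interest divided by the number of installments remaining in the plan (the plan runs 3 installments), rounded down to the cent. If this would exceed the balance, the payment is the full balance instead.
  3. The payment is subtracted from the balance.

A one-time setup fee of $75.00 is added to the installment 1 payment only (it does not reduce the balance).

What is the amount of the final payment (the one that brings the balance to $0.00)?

Installment 1: opening $6,593.86; interest $197.81 → $6,791.67; payment $2,263.89 (+ $75.00 fee); balance $4,527.78
Installment 2: opening $4,527.78; interest $135.83 → $4,663.61; payment $2,331.80; balance $2,331.81
Installment 3: opening $2,331.81; interest $69.95 → $2,401.76; payment $2,401.76; balance $0.00

$2,401.76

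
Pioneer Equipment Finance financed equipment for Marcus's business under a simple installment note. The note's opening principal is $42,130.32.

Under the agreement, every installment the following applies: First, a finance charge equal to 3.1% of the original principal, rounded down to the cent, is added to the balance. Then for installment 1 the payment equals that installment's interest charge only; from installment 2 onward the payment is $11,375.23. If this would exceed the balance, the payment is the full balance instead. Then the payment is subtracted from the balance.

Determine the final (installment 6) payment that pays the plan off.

$3,159.55

# | Opening | Interest | Payment | End bal
1 | $42,130.32 | $1,306.03 | $1,306.03 | $42,130.32
2 | $42,130.32 | $1,306.03 | $11,375.23 | $32,061.12
3 | $32,061.12 | $1,306.03 | $11,375.23 | $21,991.92
4 | $21,991.92 | $1,306.03 | $11,375.23 | $11,922.72
5 | $11,922.72 | $1,306.03 | $11,375.23 | $1,853.52
6 | $1,853.52 | $1,306.03 | $3,159.55 | $0.00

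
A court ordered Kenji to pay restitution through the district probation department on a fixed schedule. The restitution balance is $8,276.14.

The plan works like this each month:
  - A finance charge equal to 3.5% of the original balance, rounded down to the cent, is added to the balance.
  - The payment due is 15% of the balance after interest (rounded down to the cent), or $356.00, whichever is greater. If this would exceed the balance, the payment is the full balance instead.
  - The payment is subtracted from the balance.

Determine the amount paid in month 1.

Month 1: opening $8,276.14; interest $289.66 → $8,565.80; payment $1,284.87; balance $7,280.93

$1,284.87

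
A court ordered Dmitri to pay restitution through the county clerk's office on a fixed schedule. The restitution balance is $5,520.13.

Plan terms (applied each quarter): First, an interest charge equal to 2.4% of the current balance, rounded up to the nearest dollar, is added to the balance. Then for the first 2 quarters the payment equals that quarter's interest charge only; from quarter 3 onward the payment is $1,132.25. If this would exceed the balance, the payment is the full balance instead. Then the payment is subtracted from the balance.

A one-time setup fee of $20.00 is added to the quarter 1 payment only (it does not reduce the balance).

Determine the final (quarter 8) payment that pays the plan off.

Quarter 1: opening $5,520.13; interest $133.00 → $5,653.13; payment $133.00 (+ $20.00 fee); balance $5,520.13
Quarter 2: opening $5,520.13; interest $133.00 → $5,653.13; payment $133.00; balance $5,520.13
Quarter 3: opening $5,520.13; interest $133.00 → $5,653.13; payment $1,132.25; balance $4,520.88
Quarter 4: opening $4,520.88; interest $109.00 → $4,629.88; payment $1,132.25; balance $3,497.63
Quarter 5: opening $3,497.63; interest $84.00 → $3,581.63; payment $1,132.25; balance $2,449.38
Quarter 6: opening $2,449.38; interest $59.00 → $2,508.38; payment $1,132.25; balance $1,376.13
Quarter 7: opening $1,376.13; interest $34.00 → $1,410.13; payment $1,132.25; balance $277.88
Quarter 8: opening $277.88; interest $7.00 → $284.88; payment $284.88; balance $0.00

$284.88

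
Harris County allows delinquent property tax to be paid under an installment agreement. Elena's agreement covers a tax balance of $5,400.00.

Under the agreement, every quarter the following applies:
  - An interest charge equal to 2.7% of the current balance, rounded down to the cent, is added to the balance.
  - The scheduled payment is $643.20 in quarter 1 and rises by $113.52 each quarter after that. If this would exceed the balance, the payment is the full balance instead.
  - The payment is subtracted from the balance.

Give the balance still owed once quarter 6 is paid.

Quarter 1: $5,400.00 +$145.80 interest = $5,545.80; pay $643.20 → $4,902.60
Quarter 2: $4,902.60 +$132.37 interest = $5,034.97; pay $756.72 → $4,278.25
Quarter 3: $4,278.25 +$115.51 interest = $4,393.76; pay $870.24 → $3,523.52
Quarter 4: $3,523.52 +$95.13 interest = $3,618.65; pay $983.76 → $2,634.89
Quarter 5: $2,634.89 +$71.14 interest = $2,706.03; pay $1,097.28 → $1,608.75
Quarter 6: $1,608.75 +$43.43 interest = $1,652.18; pay $1,210.80 → $441.38

$441.38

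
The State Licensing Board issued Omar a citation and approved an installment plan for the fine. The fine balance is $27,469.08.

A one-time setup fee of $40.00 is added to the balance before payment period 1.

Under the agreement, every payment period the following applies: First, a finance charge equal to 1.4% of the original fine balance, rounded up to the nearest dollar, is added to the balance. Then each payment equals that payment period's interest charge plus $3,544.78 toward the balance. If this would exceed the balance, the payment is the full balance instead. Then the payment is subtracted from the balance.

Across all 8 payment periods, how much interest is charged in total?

Payment period 1: opening $27,509.08; interest $385.00 → $27,894.08; payment $3,929.78; balance $23,964.30
Payment period 2: opening $23,964.30; interest $385.00 → $24,349.30; payment $3,929.78; balance $20,419.52
Payment period 3: opening $20,419.52; interest $385.00 → $20,804.52; payment $3,929.78; balance $16,874.74
Payment period 4: opening $16,874.74; interest $385.00 → $17,259.74; payment $3,929.78; balance $13,329.96
Payment period 5: opening $13,329.96; interest $385.00 → $13,714.96; payment $3,929.78; balance $9,785.18
Payment period 6: opening $9,785.18; interest $385.00 → $10,170.18; payment $3,929.78; balance $6,240.40
Payment period 7: opening $6,240.40; interest $385.00 → $6,625.40; payment $3,929.78; balance $2,695.62
Payment period 8: opening $2,695.62; interest $385.00 → $3,080.62; payment $3,080.62; balance $0.00
Total interest: $385.00 + $385.00 + $385.00 + $385.00 + $385.00 + $385.00 + $385.00 + $385.00 = $3,080.00

$3,080.00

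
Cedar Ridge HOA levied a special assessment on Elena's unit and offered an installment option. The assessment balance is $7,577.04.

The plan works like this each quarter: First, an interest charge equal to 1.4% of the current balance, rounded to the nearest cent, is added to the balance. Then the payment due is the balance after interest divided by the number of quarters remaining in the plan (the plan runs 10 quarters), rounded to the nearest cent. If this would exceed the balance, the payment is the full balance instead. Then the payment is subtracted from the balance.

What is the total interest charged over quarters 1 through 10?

Quarter 1: $7,577.04 +$106.08 interest = $7,683.12; pay $768.31 → $6,914.81
Quarter 2: $6,914.81 +$96.81 interest = $7,011.62; pay $779.07 → $6,232.55
Quarter 3: $6,232.55 +$87.26 interest = $6,319.81; pay $789.98 → $5,529.83
Quarter 4: $5,529.83 +$77.42 interest = $5,607.25; pay $801.04 → $4,806.21
Quarter 5: $4,806.21 +$67.29 interest = $4,873.50; pay $812.25 → $4,061.25
Quarter 6: $4,061.25 +$56.86 interest = $4,118.11; pay $823.62 → $3,294.49
Quarter 7: $3,294.49 +$46.12 interest = $3,340.61; pay $835.15 → $2,505.46
Quarter 8: $2,505.46 +$35.08 interest = $2,540.54; pay $846.85 → $1,693.69
Quarter 9: $1,693.69 +$23.71 interest = $1,717.40; pay $858.70 → $858.70
Quarter 10: $858.70 +$12.02 interest = $870.72; pay $870.72 → $0.00
Total interest: $106.08 + $96.81 + $87.26 + $77.42 + $67.29 + $56.86 + $46.12 + $35.08 + $23.71 + $12.02 = $608.65

$608.65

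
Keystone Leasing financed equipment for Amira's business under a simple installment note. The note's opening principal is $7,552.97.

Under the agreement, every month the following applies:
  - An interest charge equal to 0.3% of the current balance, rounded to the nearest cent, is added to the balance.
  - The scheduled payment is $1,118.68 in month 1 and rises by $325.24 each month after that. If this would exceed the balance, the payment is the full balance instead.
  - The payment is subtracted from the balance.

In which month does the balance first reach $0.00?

Month 1: opening $7,552.97; interest $22.66 → $7,575.63; payment $1,118.68; balance $6,456.95
Month 2: opening $6,456.95; interest $19.37 → $6,476.32; payment $1,443.92; balance $5,032.40
Month 3: opening $5,032.40; interest $15.10 → $5,047.50; payment $1,769.16; balance $3,278.34
Month 4: opening $3,278.34; interest $9.84 → $3,288.18; payment $2,094.40; balance $1,193.78
Month 5: opening $1,193.78; interest $3.58 → $1,197.36; payment $1,197.36; balance $0.00
Balance reaches $0.00 in month 5.

5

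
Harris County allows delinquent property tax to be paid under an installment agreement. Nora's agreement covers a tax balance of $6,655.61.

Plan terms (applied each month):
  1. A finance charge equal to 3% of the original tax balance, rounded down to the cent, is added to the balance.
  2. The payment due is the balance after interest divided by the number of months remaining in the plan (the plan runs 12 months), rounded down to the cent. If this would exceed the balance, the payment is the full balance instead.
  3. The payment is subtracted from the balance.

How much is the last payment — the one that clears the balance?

Month 1: opening $6,655.61; interest $199.66 → $6,855.27; payment $571.27; balance $6,284.00
Month 2: opening $6,284.00; interest $199.66 → $6,483.66; payment $589.42; balance $5,894.24
Month 3: opening $5,894.24; interest $199.66 → $6,093.90; payment $609.39; balance $5,484.51
Month 4: opening $5,484.51; interest $199.66 → $5,684.17; payment $631.57; balance $5,052.60
Month 5: opening $5,052.60; interest $199.66 → $5,252.26; payment $656.53; balance $4,595.73
Month 6: opening $4,595.73; interest $199.66 → $4,795.39; payment $685.05; balance $4,110.34
Month 7: opening $4,110.34; interest $199.66 → $4,310.00; payment $718.33; balance $3,591.67
Month 8: opening $3,591.67; interest $199.66 → $3,791.33; payment $758.26; balance $3,033.07
Month 9: opening $3,033.07; interest $199.66 → $3,232.73; payment $808.18; balance $2,424.55
Month 10: opening $2,424.55; interest $199.66 → $2,624.21; payment $874.73; balance $1,749.48
Month 11: opening $1,749.48; interest $199.66 → $1,949.14; payment $974.57; balance $974.57
Month 12: opening $974.57; interest $199.66 → $1,174.23; payment $1,174.23; balance $0.00

$1,174.23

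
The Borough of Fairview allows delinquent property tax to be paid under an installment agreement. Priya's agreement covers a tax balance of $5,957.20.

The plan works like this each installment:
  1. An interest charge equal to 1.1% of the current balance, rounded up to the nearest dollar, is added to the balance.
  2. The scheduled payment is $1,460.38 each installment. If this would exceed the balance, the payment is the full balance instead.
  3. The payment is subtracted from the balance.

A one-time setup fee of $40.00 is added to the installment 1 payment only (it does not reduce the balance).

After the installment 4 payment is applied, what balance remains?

Installment 1: opening $5,957.20; interest $66.00 → $6,023.20; payment $1,460.38 (+ $40.00 fee); balance $4,562.82
Installment 2: opening $4,562.82; interest $51.00 → $4,613.82; payment $1,460.38; balance $3,153.44
Installment 3: opening $3,153.44; interest $35.00 → $3,188.44; payment $1,460.38; balance $1,728.06
Installment 4: opening $1,728.06; interest $20.00 → $1,748.06; payment $1,460.38; balance $287.68

$287.68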